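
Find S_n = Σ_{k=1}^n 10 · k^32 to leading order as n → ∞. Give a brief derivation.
S_n ~ 10 · n^33 / 33

By integral comparison (Euler-Maclaurin), Σ_{k=1}^n 10 · k^32 = 10 · ∫_0^n x^32 dx + O(n^32) = 10 · n^33/33 + O(n^32). (Equivalently, Faulhaber's formula gives the same leading term.)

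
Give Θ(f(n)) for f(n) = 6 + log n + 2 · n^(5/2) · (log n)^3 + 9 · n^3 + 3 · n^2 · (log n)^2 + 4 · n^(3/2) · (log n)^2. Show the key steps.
f(n) ∈ Θ(n^3)

Compare the terms by growth order. For large n, n^a · (log n)^b dominates n^a' · (log n)^b' iff a > a', or (a = a' and b > b'). Ranking the 6 terms shows the dominant one is 9 · n^3. Hence f(n) ∈ Θ(n^3).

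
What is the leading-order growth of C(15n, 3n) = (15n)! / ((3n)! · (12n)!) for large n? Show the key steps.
C(15n, 3n) ~ (3125/256)^(3n) · sqrt(5/(8π·3n))

Write N = 3n. Apply Stirling to each factorial:
  (5N)! ~ sqrt(2π·5N) · (5N/e)^(5N),
  N! ~ sqrt(2π N) · (N/e)^N,
  (4N)! ~ sqrt(2π·4N) · (4N/e)^(4N).
The exponential factors combine to (5N)^(5N) / (N^N · (4N)^(4N)) = 5^(5N)/4^(4N) = (5^5/4^4)^N = (3125/256)^N.
The square-root prefactors combine to sqrt(2π·5N) / (sqrt(2π N)·sqrt(2π·4N)) = sqrt(5 / (2π·4·N)) = sqrt(5/(8π·3n)).
Substituting N = 3n: C(15n, 3n) ~ (3125/256)^(3n) · sqrt(5/(8π·3n)).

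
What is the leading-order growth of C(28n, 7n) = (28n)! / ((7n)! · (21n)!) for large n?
C(28n, 7n) ~ (256/27)^(7n) · sqrt(2/(3π·7n))

Write N = 7n. Apply Stirling to each factorial:
  (4N)! ~ sqrt(2π·4N) · (4N/e)^(4N),
  N! ~ sqrt(2π N) · (N/e)^N,
  (3N)! ~ sqrt(2π·3N) · (3N/e)^(3N).
The exponential factors combine to (4N)^(4N) / (N^N · (3N)^(3N)) = 4^(4N)/3^(3N) = (4^4/3^3)^N = (256/27)^N.
The square-root prefactors combine to sqrt(2π·4N) / (sqrt(2π N)·sqrt(2π·3N)) = sqrt(4 / (2π·3·N)) = sqrt(2/(3π·7n)).
Substituting N = 7n: C(28n, 7n) ~ (256/27)^(7n) · sqrt(2/(3π·7n)).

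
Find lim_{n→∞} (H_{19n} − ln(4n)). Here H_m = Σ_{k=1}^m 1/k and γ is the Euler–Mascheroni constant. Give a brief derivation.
lim = ln(19/4) + γ

By Euler-Maclaurin, H_m = ln m + γ + O(1/m). So
  H_{19n} − ln(4n) = ln(19n) + γ − ln(4n) + O(1/n)
                       = ln(19/4) + γ + O(1/n).
Hence the limit is ln(19/4) + γ.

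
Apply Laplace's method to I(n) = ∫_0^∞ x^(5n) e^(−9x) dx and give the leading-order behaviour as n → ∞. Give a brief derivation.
I(n) ~ (sqrt(2π·5n) / 9) · (5n/(9e))^(5n)

Write the integrand as exp(5n ln x − 9x) and set f(x) = 5n ln x − 9x. Then f'(x) = 5n/x − 9 = 0 at x* = 5n/9, and f''(x*) = −5n/x*^2 = −9^2/(5n). Laplace's method (interior maximum) gives
  I(n) ~ e^(f(x*)) · sqrt(2π / |f''(x*)|)
        = exp(5n ln(5n/9) − 5n) · sqrt(2π · 5n / 9^2)
        = (5n/9)^(5n) e^(−5n) · sqrt(2π·5n) / 9
        = (sqrt(2π·5n) / 9) · (5n/(9e))^(5n).
This matches Γ(5n+1)/9^(5n+1) with Stirling applied to Γ.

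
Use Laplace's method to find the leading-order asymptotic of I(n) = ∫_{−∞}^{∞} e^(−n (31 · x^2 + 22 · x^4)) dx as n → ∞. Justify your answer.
I(n) ~ sqrt(π/(31n))

φ(x) = 31 · x^2 + 22 · x^4 has its unique global minimum at x* = 0 (since φ'(x) = 62x + 88x^3 = 0 only at x = 0 for real x with both coefficients positive, and φ → ∞ as |x| → ∞). At x* = 0, φ(0) = 0 and φ''(0) = 62. Laplace's method then gives
  I(n) ~ sqrt(2π / (n · φ''(0))) · e^(−n φ(0)) = sqrt(2π / (62n)) = sqrt(π/(31n)).
The 22 · x^4 term contributes only at subleading order (an O(1/n) relative correction).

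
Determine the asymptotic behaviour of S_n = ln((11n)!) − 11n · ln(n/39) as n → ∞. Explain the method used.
S_n ~ 11n · (ln 429 − 1) + O(ln n)

Stirling: ln((11n)!) = 11n ln(11n) − 11n + O(ln n).
  S_n = 11n ln(11n) − 11n − 11n ln(n/39) + O(ln n)
      = 11n ln(11n) − 11n ln n + 11n ln 39 − 11n + O(ln n)
      = 11n ln 11 + 11n ln 39 − 11n + O(ln n)
      = 11n (ln 429 − 1) + O(ln n).
Numerically ln(429) − 1 ≈ 5.0615.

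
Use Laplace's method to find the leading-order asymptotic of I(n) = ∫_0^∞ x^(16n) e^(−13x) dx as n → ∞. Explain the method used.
I(n) ~ (sqrt(2π·16n) / 13) · (16n/(13e))^(16n)

Write the integrand as exp(16n ln x − 13x) and set f(x) = 16n ln x − 13x. Then f'(x) = 16n/x − 13 = 0 at x* = 16n/13, and f''(x*) = −16n/x*^2 = −13^2/(16n). Laplace's method (interior maximum) gives
  I(n) ~ e^(f(x*)) · sqrt(2π / |f''(x*)|)
        = exp(16n ln(16n/13) − 16n) · sqrt(2π · 16n / 13^2)
        = (16n/13)^(16n) e^(−16n) · sqrt(2π·16n) / 13
        = (sqrt(2π·16n) / 13) · (16n/(13e))^(16n).
This matches Γ(16n+1)/13^(16n+1) with Stirling applied to Γ.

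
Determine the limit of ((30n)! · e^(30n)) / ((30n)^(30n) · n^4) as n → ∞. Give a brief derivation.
lim = 0

Stirling: (30n)! ~ sqrt(2π·30n) · (30n/e)^(30n). Hence
  (30n)! · e^(30n) / (30n)^(30n) ~ sqrt(2π·30n).
Dividing by n^4: sqrt(2π·30n) / n^4 = sqrt(2π·30) · n^((1−8)/2), so the expression behaves like sqrt(2π·30) · n^((1−8)/2) → 0.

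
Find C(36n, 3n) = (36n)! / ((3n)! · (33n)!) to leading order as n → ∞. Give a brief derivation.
C(36n, 3n) ~ (8916100448256/285311670611)^(3n) · sqrt(6/(11π·3n))

Write N = 3n. Apply Stirling to each factorial:
  (12N)! ~ sqrt(2π·12N) · (12N/e)^(12N),
  N! ~ sqrt(2π N) · (N/e)^N,
  (11N)! ~ sqrt(2π·11N) · (11N/e)^(11N).
The exponential factors combine to (12N)^(12N) / (N^N · (11N)^(11N)) = 12^(12N)/11^(11N) = (12^12/11^11)^N = (8916100448256/285311670611)^N.
The square-root prefactors combine to sqrt(2π·12N) / (sqrt(2π N)·sqrt(2π·11N)) = sqrt(12 / (2π·11·N)) = sqrt(6/(11π·3n)).
Substituting N = 3n: C(36n, 3n) ~ (8916100448256/285311670611)^(3n) · sqrt(6/(11π·3n)).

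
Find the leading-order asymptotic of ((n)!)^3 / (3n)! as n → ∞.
((n)!)^3/(3n)! ~ ((2π·n)^(2/2) / sqrt(3)) · 3^(−3·n)  →  0

Write N = n. Stirling: N! ~ sqrt(2π N)(N/e)^N and (3N)! ~ sqrt(2π·3N)·(3N/e)^(3N).
  (N!)^3/(3N)! ~ (2π N)^(3/2) (N/e)^(3N) / [sqrt(2π·3N) (3N/e)^(3N)]
     = (2π N)^(3/2) / sqrt(2π·3N) · (N/(3N))^(3N)
     = (2π N)^((3−1)/2) / sqrt(3) · 3^(−3N).
Since 3^3 > 1, the factor 3^(−3N) decays exponentially, so the ratio → 0. Substituting N = n gives the stated form.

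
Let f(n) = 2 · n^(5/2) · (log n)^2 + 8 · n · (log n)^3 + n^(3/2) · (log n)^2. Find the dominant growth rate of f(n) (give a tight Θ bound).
f(n) ∈ Θ(n^(5/2) · (log n)^2)

Compare the terms by growth order. For large n, n^a · (log n)^b dominates n^a' · (log n)^b' iff a > a', or (a = a' and b > b'). Ranking the 3 terms shows the dominant one is 2 · n^(5/2) · (log n)^2. Hence f(n) ∈ Θ(n^(5/2) · (log n)^2).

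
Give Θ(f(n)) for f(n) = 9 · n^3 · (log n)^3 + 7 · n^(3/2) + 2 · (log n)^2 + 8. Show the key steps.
f(n) ∈ Θ(n^3 · (log n)^3)

Compare the terms by growth order. For large n, n^a · (log n)^b dominates n^a' · (log n)^b' iff a > a', or (a = a' and b > b'). Ranking the 4 terms shows the dominant one is 9 · n^3 · (log n)^3. Hence f(n) ∈ Θ(n^3 · (log n)^3).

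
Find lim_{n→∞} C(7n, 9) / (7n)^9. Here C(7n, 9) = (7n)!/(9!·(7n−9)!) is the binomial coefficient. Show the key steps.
lim = 1/9! = 1/362880

With N = 7n → ∞: C(N, 9) / N^9 = [N(N−1)…(N−8)] / (9! · N^9) = (1/9!) · 1 · (1 − 1/(7n)) · … · (1 − 8/(7n)). Each factor → 1 as N → ∞, so the limit is 1/9! = 1/362880.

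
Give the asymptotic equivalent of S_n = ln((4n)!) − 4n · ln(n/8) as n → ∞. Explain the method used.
S_n ~ 4n · (ln 32 − 1) + O(ln n)

Stirling: ln((4n)!) = 4n ln(4n) − 4n + O(ln n).
  S_n = 4n ln(4n) − 4n − 4n ln(n/8) + O(ln n)
      = 4n ln(4n) − 4n ln n + 4n ln 8 − 4n + O(ln n)
      = 4n ln 4 + 4n ln 8 − 4n + O(ln n)
      = 4n (ln 32 − 1) + O(ln n).
Numerically ln(32) − 1 ≈ 2.4657.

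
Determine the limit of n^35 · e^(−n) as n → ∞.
lim = 0

Exponentials with base > 1 dominate every fixed polynomial: for any fixed c, n^c / e^n → 0 as n → ∞ (e.g. by the ratio test, or since e^n grows faster than any power of n). Hence n^35 · e^(−n) = n^35 / e^n → 0.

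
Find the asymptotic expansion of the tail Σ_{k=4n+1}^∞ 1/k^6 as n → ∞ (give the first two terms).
Σ_{k>4n} 1/k^6 = 1/(5 · (4n)^5) − 1/(2 · (4n)^6) + O(1/(4n)^7)

Compare to the integral: ∫_{4n}^∞ x^(−6) dx = [−x^(−5)/5]_{4n}^∞ = 1/((6−1)·(4n)^5). The Euler-Maclaurin correction adds −f(4n)/2 = −1/(2·(4n)^6). Euler-Maclaurin then gives
  Σ_{k>4n} 1/k^6 = ∫_{4n}^∞ dx/x^6 − 1/(2·(4n)^6) + O(1/(4n)^7).
(Equivalently this is ζ(6) − Σ_{k≤4n} 1/k^6.)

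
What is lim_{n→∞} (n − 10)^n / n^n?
lim = e^(−10)

Rewrite as (1 − 10/n)^(n). By the standard limit (1 + x/n)^n → e^x, we have (1 − 10/n)^n → e^(−10), and raising to the 1st power gives e^(−10).
More precisely, ln[(1 − 10/n)^(n)] = n · ln(1 − 10/n) = n · (-10/n + O(1/n^2)) = -10 + O(1/n) → -10.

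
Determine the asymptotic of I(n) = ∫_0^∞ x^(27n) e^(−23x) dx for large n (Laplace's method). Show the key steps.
I(n) ~ (sqrt(2π·27n) / 23) · (27n/(23e))^(27n)

Write the integrand as exp(27n ln x − 23x) and set f(x) = 27n ln x − 23x. Then f'(x) = 27n/x − 23 = 0 at x* = 27n/23, and f''(x*) = −27n/x*^2 = −23^2/(27n). Laplace's method (interior maximum) gives
  I(n) ~ e^(f(x*)) · sqrt(2π / |f''(x*)|)
        = exp(27n ln(27n/23) − 27n) · sqrt(2π · 27n / 23^2)
        = (27n/23)^(27n) e^(−27n) · sqrt(2π·27n) / 23
        = (sqrt(2π·27n) / 23) · (27n/(23e))^(27n).
This matches Γ(27n+1)/23^(27n+1) with Stirling applied to Γ.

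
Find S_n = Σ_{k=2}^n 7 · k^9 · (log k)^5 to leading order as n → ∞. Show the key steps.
S_n ~ 7 · n^10 · (log n)^5 / 10

By integral comparison, S_n = ∫_1^n 7 · x^9 · (log x)^5 dx + O(n^9 · (log n)^5). For the integral, the leading term of ∫_1^n x^9 (log x)^5 dx is n^10/10 · (log n)^5 (by repeated integration by parts; each step lowers the log-exponent and produces a relatively O(1/log n) correction). Hence S_n ~ 7 · n^10 · (log n)^5 / 10.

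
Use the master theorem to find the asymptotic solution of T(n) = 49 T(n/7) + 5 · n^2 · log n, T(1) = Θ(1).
T(n) = Θ(n^2 · (log n)^2)

Here log_7 49 = 2 and f(n) = 5 · n^2 · log n = Θ(n^(log_7 49) · (log n)^1). This is the extended Case 2 of the master theorem (f matches the critical exponent up to log factors), giving T(n) = Θ(n^(log_7 49) · (log n)^(1+1)) = Θ(n^2 · (log n)^2).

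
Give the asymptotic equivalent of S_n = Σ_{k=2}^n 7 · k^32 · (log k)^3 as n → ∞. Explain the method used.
S_n ~ 7 · n^33 · (log n)^3 / 33

By integral comparison, S_n = ∫_1^n 7 · x^32 · (log x)^3 dx + O(n^32 · (log n)^3). For the integral, the leading term of ∫_1^n x^32 (log x)^3 dx is n^33/33 · (log n)^3 (by repeated integration by parts; each step lowers the log-exponent and produces a relatively O(1/log n) correction). Hence S_n ~ 7 · n^33 · (log n)^3 / 33.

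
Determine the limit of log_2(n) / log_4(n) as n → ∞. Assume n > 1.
lim = ln(4) / ln(2) = log_2(4)

Change of base: log_2(n) = ln n / ln 2 and log_4(n) = ln n / ln 4. The ratio is (ln n / ln 2) · (ln 4 / ln n) = ln 4 / ln 2, a constant independent of n. So the limit is ln 4 / ln 2 = log_2(4).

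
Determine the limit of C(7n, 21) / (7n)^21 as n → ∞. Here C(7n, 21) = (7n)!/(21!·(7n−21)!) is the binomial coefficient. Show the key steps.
lim = 1/21! = 1/51090942171709440000

With N = 7n → ∞: C(N, 21) / N^21 = [N(N−1)…(N−20)] / (21! · N^21) = (1/21!) · 1 · (1 − 1/(7n)) · … · (1 − 20/(7n)). Each factor → 1 as N → ∞, so the limit is 1/21! = 1/51090942171709440000.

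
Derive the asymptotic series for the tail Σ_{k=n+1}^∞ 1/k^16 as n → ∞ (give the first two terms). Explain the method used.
Σ_{k>n} 1/k^16 = 1/(15 · n^15) − 1/(2 · n^16) + O(1/n^17)

Compare to the integral: ∫_{n}^∞ x^(−16) dx = [−x^(−15)/15]_{n}^∞ = 1/((16−1)·n^15). The Euler-Maclaurin correction adds −f(n)/2 = −1/(2·n^16). Euler-Maclaurin then gives
  Σ_{k>n} 1/k^16 = ∫_{n}^∞ dx/x^16 − 1/(2·n^16) + O(1/n^17).
(Equivalently this is ζ(16) − Σ_{k≤n} 1/k^16.)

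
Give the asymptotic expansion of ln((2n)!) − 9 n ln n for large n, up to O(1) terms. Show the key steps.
ln((2n)!) − 9 n ln n = −7 n ln n + 2(ln 2 − 1) n + (1/2) ln(2π·2n) + O(1/n)

Stirling: ln((2n)!) = 2n ln(2n) − 2n + (1/2) ln(2π·2n) + O(1/n).
Expand 2n ln(2n) = 2n (ln n + ln 2) = 2n ln n + 2n ln 2.
Subtract 9n ln n: leading term is (2 − 9) n ln n = −7 n ln n. The next term is 2n ln 2 − 2n = 2(ln 2 − 1) n. Then the (1/2) ln(2π·2n) correction.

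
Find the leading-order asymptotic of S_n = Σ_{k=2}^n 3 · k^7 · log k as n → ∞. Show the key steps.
S_n ~ 3 · n^8 log n / 8 − 3 · n^8 / 64

By integral comparison, S_n = ∫_1^n 3 · x^7 · log x dx + O(n^7 · log n). For the integral, ∫ x^7 log x dx = n^8 log n / 8 − n^8/64 (integration by parts). Hence S_n ~ 3 · n^8 log n / 8 − 3 · n^8 / 64.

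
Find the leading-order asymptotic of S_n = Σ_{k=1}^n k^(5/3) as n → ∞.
S_n ~ (3/8) · n^(8/3)

Integral comparison: Σ_{k=1}^n k^(5/3) = ∫_0^n x^(5/3) dx + O(n^(5/3)). The integral is n^(1 + 5/3) / (1 + 5/3) = n^((5+3)/3) / ((5+3)/3) = (3/8) · n^(8/3).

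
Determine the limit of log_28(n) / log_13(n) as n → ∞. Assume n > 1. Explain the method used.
lim = ln(13) / ln(28) = log_28(13)

Change of base: log_28(n) = ln n / ln 28 and log_13(n) = ln n / ln 13. The ratio is (ln n / ln 28) · (ln 13 / ln n) = ln 13 / ln 28, a constant independent of n. So the limit is ln 13 / ln 28 = log_28(13).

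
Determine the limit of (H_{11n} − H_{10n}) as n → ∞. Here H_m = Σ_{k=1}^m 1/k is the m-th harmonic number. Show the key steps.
lim = ln(11/10)

Euler-Maclaurin gives H_m = ln m + γ + 1/(2m) + O(1/m^2). The γ and O(1/m) terms cancel in the difference:
  H_{11n} − H_{10n} = ln(11n) − ln(10n) + O(1/n) = ln(11/10) + O(1/n).
Hence the limit is ln(11/10).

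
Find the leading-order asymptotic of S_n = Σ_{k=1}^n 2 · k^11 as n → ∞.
S_n ~ n^12 / 6

By integral comparison (Euler-Maclaurin), Σ_{k=1}^n 2 · k^11 = 2 · ∫_0^n x^11 dx + O(n^11) = 2 · n^12/12 = n^12 / 6 + O(n^11). (Equivalently, Faulhaber's formula gives the same leading term.)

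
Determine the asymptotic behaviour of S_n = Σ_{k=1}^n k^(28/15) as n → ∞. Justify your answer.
S_n ~ (15/43) · n^(43/15)

Integral comparison: Σ_{k=1}^n k^(28/15) = ∫_0^n x^(28/15) dx + O(n^(28/15)). The integral is n^(1 + 28/15) / (1 + 28/15) = n^((28+15)/15) / ((28+15)/15) = (15/43) · n^(43/15).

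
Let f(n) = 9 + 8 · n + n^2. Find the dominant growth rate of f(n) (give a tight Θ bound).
f(n) ∈ Θ(n^2)

Compare the terms by growth order. For large n, n^a · (log n)^b dominates n^a' · (log n)^b' iff a > a', or (a = a' and b > b'). Ranking the 3 terms shows the dominant one is n^2. Hence f(n) ∈ Θ(n^2).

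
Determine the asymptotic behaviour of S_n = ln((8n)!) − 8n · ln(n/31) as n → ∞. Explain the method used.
S_n ~ 8n · (ln 248 − 1) + O(ln n)

Stirling: ln((8n)!) = 8n ln(8n) − 8n + O(ln n).
  S_n = 8n ln(8n) − 8n − 8n ln(n/31) + O(ln n)
      = 8n ln(8n) − 8n ln n + 8n ln 31 − 8n + O(ln n)
      = 8n ln 8 + 8n ln 31 − 8n + O(ln n)
      = 8n (ln 248 − 1) + O(ln n).
Numerically ln(248) − 1 ≈ 4.5134.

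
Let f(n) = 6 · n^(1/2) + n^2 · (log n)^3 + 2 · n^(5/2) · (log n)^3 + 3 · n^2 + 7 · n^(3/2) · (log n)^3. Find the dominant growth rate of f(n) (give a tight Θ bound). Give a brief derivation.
f(n) ∈ Θ(n^(5/2) · (log n)^3)

Compare the terms by growth order. For large n, n^a · (log n)^b dominates n^a' · (log n)^b' iff a > a', or (a = a' and b > b'). Ranking the 5 terms shows the dominant one is 2 · n^(5/2) · (log n)^3. Hence f(n) ∈ Θ(n^(5/2) · (log n)^3).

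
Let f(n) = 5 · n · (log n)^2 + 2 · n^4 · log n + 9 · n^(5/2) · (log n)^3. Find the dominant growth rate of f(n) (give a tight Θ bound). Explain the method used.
f(n) ∈ Θ(n^4 · log n)

Compare the terms by growth order. For large n, n^a · (log n)^b dominates n^a' · (log n)^b' iff a > a', or (a = a' and b > b'). Ranking the 3 terms shows the dominant one is 2 · n^4 · log n. Hence f(n) ∈ Θ(n^4 · log n).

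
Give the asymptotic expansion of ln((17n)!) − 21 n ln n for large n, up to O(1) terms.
ln((17n)!) − 21 n ln n = −4 n ln n + 17(ln 17 − 1) n + (1/2) ln(2π·17n) + O(1/n)

Stirling: ln((17n)!) = 17n ln(17n) − 17n + (1/2) ln(2π·17n) + O(1/n).
Expand 17n ln(17n) = 17n (ln n + ln 17) = 17n ln n + 17n ln 17.
Subtract 21n ln n: leading term is (17 − 21) n ln n = −4 n ln n. The next term is 17n ln 17 − 17n = 17(ln 17 − 1) n. Then the (1/2) ln(2π·17n) correction.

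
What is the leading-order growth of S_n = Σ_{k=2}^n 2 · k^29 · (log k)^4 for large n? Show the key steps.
S_n ~ n^30 · (log n)^4 / 15

By integral comparison, S_n = ∫_1^n 2 · x^29 · (log x)^4 dx + O(n^29 · (log n)^4). For the integral, the leading term of ∫_1^n x^29 (log x)^4 dx is n^30/30 · (log n)^4 (by repeated integration by parts; each step lowers the log-exponent and produces a relatively O(1/log n) correction). Hence S_n ~ n^30 · (log n)^4 / 15.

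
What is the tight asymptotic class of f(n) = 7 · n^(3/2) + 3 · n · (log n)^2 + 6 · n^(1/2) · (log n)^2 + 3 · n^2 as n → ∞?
f(n) ∈ Θ(n^2)

Compare the terms by growth order. For large n, n^a · (log n)^b dominates n^a' · (log n)^b' iff a > a', or (a = a' and b > b'). Ranking the 4 terms shows the dominant one is 3 · n^2. Hence f(n) ∈ Θ(n^2).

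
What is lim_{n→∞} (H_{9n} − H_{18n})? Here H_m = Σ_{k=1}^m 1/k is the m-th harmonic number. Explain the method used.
lim = ln(9/18) = −ln 2

Euler-Maclaurin gives H_m = ln m + γ + 1/(2m) + O(1/m^2). The γ and O(1/m) terms cancel in the difference:
  H_{9n} − H_{18n} = ln(9n) − ln(18n) + O(1/n) = ln(9/18) + O(1/n).
Hence the limit is ln(9/18) = −ln 2.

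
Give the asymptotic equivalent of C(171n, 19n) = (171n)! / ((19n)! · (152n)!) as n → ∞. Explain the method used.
C(171n, 19n) ~ (387420489/16777216)^(19n) · sqrt(9/(16π·19n))

Write N = 19n. Apply Stirling to each factorial:
  (9N)! ~ sqrt(2π·9N) · (9N/e)^(9N),
  N! ~ sqrt(2π N) · (N/e)^N,
  (8N)! ~ sqrt(2π·8N) · (8N/e)^(8N).
The exponential factors combine to (9N)^(9N) / (N^N · (8N)^(8N)) = 9^(9N)/8^(8N) = (9^9/8^8)^N = (387420489/16777216)^N.
The square-root prefactors combine to sqrt(2π·9N) / (sqrt(2π N)·sqrt(2π·8N)) = sqrt(9 / (2π·8·N)) = sqrt(9/(16π·19n)).
Substituting N = 19n: C(171n, 19n) ~ (387420489/16777216)^(19n) · sqrt(9/(16π·19n)).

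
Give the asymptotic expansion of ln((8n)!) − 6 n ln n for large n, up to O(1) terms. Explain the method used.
ln((8n)!) − 6 n ln n = 2 n ln n + 8(ln 8 − 1) n + (1/2) ln(2π·8n) + O(1/n)

Stirling: ln((8n)!) = 8n ln(8n) − 8n + (1/2) ln(2π·8n) + O(1/n).
Expand 8n ln(8n) = 8n (ln n + ln 8) = 8n ln n + 8n ln 8.
Subtract 6n ln n: leading term is (8 − 6) n ln n = 2 n ln n. The next term is 8n ln 8 − 8n = 8(ln 8 − 1) n. Then the (1/2) ln(2π·8n) correction.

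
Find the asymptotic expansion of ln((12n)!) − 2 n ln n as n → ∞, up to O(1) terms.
ln((12n)!) − 2 n ln n = 10 n ln n + 12(ln 12 − 1) n + (1/2) ln(2π·12n) + O(1/n)

Stirling: ln((12n)!) = 12n ln(12n) − 12n + (1/2) ln(2π·12n) + O(1/n).
Expand 12n ln(12n) = 12n (ln n + ln 12) = 12n ln n + 12n ln 12.
Subtract 2n ln n: leading term is (12 − 2) n ln n = 10 n ln n. The next term is 12n ln 12 − 12n = 12(ln 12 − 1) n. Then the (1/2) ln(2π·12n) correction.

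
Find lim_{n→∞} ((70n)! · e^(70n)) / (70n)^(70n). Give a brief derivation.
lim = ∞

Stirling: (70n)! ~ sqrt(2π·70n) · (70n/e)^(70n). Hence
  (70n)! · e^(70n) / (70n)^(70n) ~ sqrt(2π·70n) = sqrt(2π·70) · sqrt(n) → ∞.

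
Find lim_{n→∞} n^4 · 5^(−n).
lim = 0

Exponentials with base > 1 dominate every fixed polynomial: for any fixed c, n^c / 5^n → 0 as n → ∞ (e.g. by the ratio test, or by writing 5^n = e^(n ln 5) and noting e^(n ln 5) / n^c → ∞). Hence n^4 · 5^(−n) = n^4 / 5^n → 0.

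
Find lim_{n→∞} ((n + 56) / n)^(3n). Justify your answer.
lim = e^168

Rewrite as (1 + 56/n)^(3n). By the standard limit (1 + x/n)^n → e^x, we have (1 + 56/n)^n → e^56, and raising to the 3rd power gives e^168.
More precisely, ln[(1 + 56/n)^(3n)] = 3n · ln(1 + 56/n) = 3n · (56/n + O(1/n^2)) = 168 + O(1/n) → 168.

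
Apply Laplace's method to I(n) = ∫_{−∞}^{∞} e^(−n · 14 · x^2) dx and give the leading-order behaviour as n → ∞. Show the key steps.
I(n) = sqrt(π/(14n))

Here φ(x) = 14 · x^2 has its unique minimum at x* = 0 with φ(x*) = 0 and φ''(x*) = 28. Laplace's method gives
  I(n) ~ e^(−n φ(x*)) · sqrt(2π / (n · φ''(x*))) = sqrt(2π / (28n)) = sqrt(π/(14n)).
This is exact: substituting u = (x − 0)·sqrt(14n) gives I(n) = (1/sqrt(14n)) ∫_{−∞}^{∞} e^(−u^2) du = sqrt(π/(14n)).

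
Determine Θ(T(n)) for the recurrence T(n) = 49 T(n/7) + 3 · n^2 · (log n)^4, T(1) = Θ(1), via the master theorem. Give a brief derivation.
T(n) = Θ(n^2 · (log n)^5)

Here log_7 49 = 2 and f(n) = 3 · n^2 · (log n)^4 = Θ(n^(log_7 49) · (log n)^4). This is the extended Case 2 of the master theorem (f matches the critical exponent up to log factors), giving T(n) = Θ(n^(log_7 49) · (log n)^(4+1)) = Θ(n^2 · (log n)^5).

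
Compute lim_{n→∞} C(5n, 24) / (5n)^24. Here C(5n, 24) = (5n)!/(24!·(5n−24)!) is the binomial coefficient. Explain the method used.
lim = 1/24! = 1/620448401733239439360000

With N = 5n → ∞: C(N, 24) / N^24 = [N(N−1)…(N−23)] / (24! · N^24) = (1/24!) · 1 · (1 − 1/(5n)) · … · (1 − 23/(5n)). Each factor → 1 as N → ∞, so the limit is 1/24! = 1/620448401733239439360000.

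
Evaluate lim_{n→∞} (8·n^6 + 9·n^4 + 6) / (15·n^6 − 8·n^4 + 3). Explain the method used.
lim = 8/15

For large n the leading n^6 terms dominate both numerator and denominator. Dividing top and bottom by n^6, every other term tends to 0, leaving 8/15.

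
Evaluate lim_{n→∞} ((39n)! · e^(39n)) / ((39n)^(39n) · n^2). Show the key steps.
lim = 0

Stirling: (39n)! ~ sqrt(2π·39n) · (39n/e)^(39n). Hence
  (39n)! · e^(39n) / (39n)^(39n) ~ sqrt(2π·39n).
Dividing by n^2: sqrt(2π·39n) / n^2 = sqrt(2π·39) · n^((1−4)/2), so the expression behaves like sqrt(2π·39) · n^((1−4)/2) → 0.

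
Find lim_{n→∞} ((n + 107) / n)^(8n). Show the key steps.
lim = e^856

Rewrite as (1 + 107/n)^(8n). By the standard limit (1 + x/n)^n → e^x, we have (1 + 107/n)^n → e^107, and raising to the 8th power gives e^856.
More precisely, ln[(1 + 107/n)^(8n)] = 8n · ln(1 + 107/n) = 8n · (107/n + O(1/n^2)) = 856 + O(1/n) → 856.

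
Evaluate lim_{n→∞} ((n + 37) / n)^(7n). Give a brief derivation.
lim = e^259

Rewrite as (1 + 37/n)^(7n). By the standard limit (1 + x/n)^n → e^x, we have (1 + 37/n)^n → e^37, and raising to the 7th power gives e^259.
More precisely, ln[(1 + 37/n)^(7n)] = 7n · ln(1 + 37/n) = 7n · (37/n + O(1/n^2)) = 259 + O(1/n) → 259.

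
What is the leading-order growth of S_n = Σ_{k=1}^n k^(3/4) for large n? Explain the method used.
S_n ~ (4/7) · n^(7/4)

Integral comparison: Σ_{k=1}^n k^(3/4) = ∫_0^n x^(3/4) dx + O(n^(3/4)). The integral is n^(1 + 3/4) / (1 + 3/4) = n^((3+4)/4) / ((3+4)/4) = (4/7) · n^(7/4).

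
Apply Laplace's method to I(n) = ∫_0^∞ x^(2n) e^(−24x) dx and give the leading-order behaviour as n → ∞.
I(n) ~ (sqrt(2π·2n) / 24) · (2n/(24e))^(2n)

Write the integrand as exp(2n ln x − 24x) and set f(x) = 2n ln x − 24x. Then f'(x) = 2n/x − 24 = 0 at x* = 2n/24, and f''(x*) = −2n/x*^2 = −24^2/(2n). Laplace's method (interior maximum) gives
  I(n) ~ e^(f(x*)) · sqrt(2π / |f''(x*)|)
        = exp(2n ln(2n/24) − 2n) · sqrt(2π · 2n / 24^2)
        = (2n/24)^(2n) e^(−2n) · sqrt(2π·2n) / 24
        = (sqrt(2π·2n) / 24) · (2n/(24e))^(2n).
This matches Γ(2n+1)/24^(2n+1) with Stirling applied to Γ.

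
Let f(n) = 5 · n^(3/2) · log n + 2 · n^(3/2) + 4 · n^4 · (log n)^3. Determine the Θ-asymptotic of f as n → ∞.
f(n) ∈ Θ(n^4 · (log n)^3)

Compare the terms by growth order. For large n, n^a · (log n)^b dominates n^a' · (log n)^b' iff a > a', or (a = a' and b > b'). Ranking the 3 terms shows the dominant one is 4 · n^4 · (log n)^3. Hence f(n) ∈ Θ(n^4 · (log n)^3).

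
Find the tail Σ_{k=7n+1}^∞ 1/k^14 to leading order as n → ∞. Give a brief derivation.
Σ_{k>7n} 1/k^14 ~ 1/(13 · (7n)^13)

Compare to the integral: ∫_{7n}^∞ x^(−14) dx = [−x^(−13)/13]_{7n}^∞ = 1/((14−1)·(7n)^13). Euler-Maclaurin then gives
  Σ_{k>7n} 1/k^14 = ∫_{7n}^∞ dx/x^14 − 1/(2·(7n)^14) + O(1/(7n)^15).
(Equivalently this is ζ(14) − Σ_{k≤7n} 1/k^14.)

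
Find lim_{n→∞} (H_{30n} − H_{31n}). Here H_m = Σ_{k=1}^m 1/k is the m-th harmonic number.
lim = ln(30/31)

Euler-Maclaurin gives H_m = ln m + γ + 1/(2m) + O(1/m^2). The γ and O(1/m) terms cancel in the difference:
  H_{30n} − H_{31n} = ln(30n) − ln(31n) + O(1/n) = ln(30/31) + O(1/n).
Hence the limit is ln(30/31).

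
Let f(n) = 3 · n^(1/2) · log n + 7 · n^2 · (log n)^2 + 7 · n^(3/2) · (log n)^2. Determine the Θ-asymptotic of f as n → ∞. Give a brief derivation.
f(n) ∈ Θ(n^2 · (log n)^2)

Compare the terms by growth order. For large n, n^a · (log n)^b dominates n^a' · (log n)^b' iff a > a', or (a = a' and b > b'). Ranking the 3 terms shows the dominant one is 7 · n^2 · (log n)^2. Hence f(n) ∈ Θ(n^2 · (log n)^2).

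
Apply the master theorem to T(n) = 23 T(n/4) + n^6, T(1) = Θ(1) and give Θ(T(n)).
T(n) = Θ(n^6)

log_4 23 ≈ 2.262. f(n) = n^6 dominates n^(log_4 23) since 6 > 2.262, and the regularity condition a·f(n/b) = 23·(n/4)^6 = (23/4096)·n^6 ≤ c·f(n) holds with c = 23/4096 ≈ 0.00562 < 1. So this is Case 3: T(n) = Θ(f(n)) = Θ(n^6).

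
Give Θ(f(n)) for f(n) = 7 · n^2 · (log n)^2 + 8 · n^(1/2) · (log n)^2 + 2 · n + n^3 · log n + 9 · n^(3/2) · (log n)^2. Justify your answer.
f(n) ∈ Θ(n^3 · log n)

Compare the terms by growth order. For large n, n^a · (log n)^b dominates n^a' · (log n)^b' iff a > a', or (a = a' and b > b'). Ranking the 5 terms shows the dominant one is n^3 · log n. Hence f(n) ∈ Θ(n^3 · log n).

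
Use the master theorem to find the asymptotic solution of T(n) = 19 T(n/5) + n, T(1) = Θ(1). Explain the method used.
T(n) = Θ(n^(log_5 19))

Master theorem: compare f(n) = n to n^(log_5 19) where log_5 19 ≈ 1.829. Since 1 < log_5 19, we have f(n) = O(n^(log_5 19 − ε)) for some ε > 0 — Case 1. Hence T(n) = Θ(n^(log_5 19)).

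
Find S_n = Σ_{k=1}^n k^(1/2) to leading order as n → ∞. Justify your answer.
S_n ~ (2/3) · n^(3/2)

Integral comparison: Σ_{k=1}^n k^(1/2) = ∫_0^n x^(1/2) dx + O(n^(1/2)). The integral is n^(1 + 1/2) / (1 + 1/2) = n^((1+2)/2) / ((1+2)/2) = (2/3) · n^(3/2).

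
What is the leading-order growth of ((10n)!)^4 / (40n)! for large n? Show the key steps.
((10n)!)^4/(40n)! ~ ((2π·10n)^(3/2) / 2) · 4^(−4·10n)  →  0

Write N = 10n. Stirling: N! ~ sqrt(2π N)(N/e)^N and (4N)! ~ sqrt(2π·4N)·(4N/e)^(4N).
  (N!)^4/(4N)! ~ (2π N)^(4/2) (N/e)^(4N) / [sqrt(2π·4N) (4N/e)^(4N)]
     = (2π N)^(4/2) / sqrt(2π·4N) · (N/(4N))^(4N)
     = (2π N)^((4−1)/2) / 2 · 4^(−4N).
Since 4^4 > 1, the factor 4^(−4N) decays exponentially, so the ratio → 0. Substituting N = 10n gives the stated form.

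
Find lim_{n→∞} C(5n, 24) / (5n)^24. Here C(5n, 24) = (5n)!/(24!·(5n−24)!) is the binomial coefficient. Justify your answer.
lim = 1/24! = 1/620448401733239439360000

With N = 5n → ∞: C(N, 24) / N^24 = [N(N−1)…(N−23)] / (24! · N^24) = (1/24!) · 1 · (1 − 1/(5n)) · … · (1 − 23/(5n)). Each factor → 1 as N → ∞, so the limit is 1/24! = 1/620448401733239439360000.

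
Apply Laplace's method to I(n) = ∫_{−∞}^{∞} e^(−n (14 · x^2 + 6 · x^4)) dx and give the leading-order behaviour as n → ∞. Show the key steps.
I(n) ~ sqrt(π/(14n))

φ(x) = 14 · x^2 + 6 · x^4 has its unique global minimum at x* = 0 (since φ'(x) = 28x + 24x^3 = 0 only at x = 0 for real x with both coefficients positive, and φ → ∞ as |x| → ∞). At x* = 0, φ(0) = 0 and φ''(0) = 28. Laplace's method then gives
  I(n) ~ sqrt(2π / (n · φ''(0))) · e^(−n φ(0)) = sqrt(2π / (28n)) = sqrt(π/(14n)).
The 6 · x^4 term contributes only at subleading order (an O(1/n) relative correction).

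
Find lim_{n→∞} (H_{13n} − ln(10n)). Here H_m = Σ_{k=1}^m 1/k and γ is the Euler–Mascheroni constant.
lim = ln(13/10) + γ

By Euler-Maclaurin, H_m = ln m + γ + O(1/m). So
  H_{13n} − ln(10n) = ln(13n) + γ − ln(10n) + O(1/n)
                       = ln(13/10) + γ + O(1/n).
Hence the limit is ln(13/10) + γ.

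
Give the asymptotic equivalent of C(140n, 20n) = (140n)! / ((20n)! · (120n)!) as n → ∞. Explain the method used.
C(140n, 20n) ~ (823543/46656)^(20n) · sqrt(7/(12π·20n))

Write N = 20n. Apply Stirling to each factorial:
  (7N)! ~ sqrt(2π·7N) · (7N/e)^(7N),
  N! ~ sqrt(2π N) · (N/e)^N,
  (6N)! ~ sqrt(2π·6N) · (6N/e)^(6N).
The exponential factors combine to (7N)^(7N) / (N^N · (6N)^(6N)) = 7^(7N)/6^(6N) = (7^7/6^6)^N = (823543/46656)^N.
The square-root prefactors combine to sqrt(2π·7N) / (sqrt(2π N)·sqrt(2π·6N)) = sqrt(7 / (2π·6·N)) = sqrt(7/(12π·20n)).
Substituting N = 20n: C(140n, 20n) ~ (823543/46656)^(20n) · sqrt(7/(12π·20n)).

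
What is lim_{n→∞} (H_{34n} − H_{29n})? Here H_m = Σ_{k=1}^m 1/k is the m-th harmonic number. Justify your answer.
lim = ln(34/29)

Euler-Maclaurin gives H_m = ln m + γ + 1/(2m) + O(1/m^2). The γ and O(1/m) terms cancel in the difference:
  H_{34n} − H_{29n} = ln(34n) − ln(29n) + O(1/n) = ln(34/29) + O(1/n).
Hence the limit is ln(34/29).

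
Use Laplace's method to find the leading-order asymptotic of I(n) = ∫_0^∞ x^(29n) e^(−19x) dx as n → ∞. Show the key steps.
I(n) ~ (sqrt(2π·29n) / 19) · (29n/(19e))^(29n)

Write the integrand as exp(29n ln x − 19x) and set f(x) = 29n ln x − 19x. Then f'(x) = 29n/x − 19 = 0 at x* = 29n/19, and f''(x*) = −29n/x*^2 = −19^2/(29n). Laplace's method (interior maximum) gives
  I(n) ~ e^(f(x*)) · sqrt(2π / |f''(x*)|)
        = exp(29n ln(29n/19) − 29n) · sqrt(2π · 29n / 19^2)
        = (29n/19)^(29n) e^(−29n) · sqrt(2π·29n) / 19
        = (sqrt(2π·29n) / 19) · (29n/(19e))^(29n).
This matches Γ(29n+1)/19^(29n+1) with Stirling applied to Γ.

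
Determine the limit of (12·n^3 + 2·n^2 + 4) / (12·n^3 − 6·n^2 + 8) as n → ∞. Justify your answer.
lim = 12/12 = 1

For large n the leading n^3 terms dominate both numerator and denominator. Dividing top and bottom by n^3, every other term tends to 0, leaving 12/12 = 1.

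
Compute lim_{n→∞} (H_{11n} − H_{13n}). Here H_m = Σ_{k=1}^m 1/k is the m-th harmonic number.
lim = ln(11/13)

Euler-Maclaurin gives H_m = ln m + γ + 1/(2m) + O(1/m^2). The γ and O(1/m) terms cancel in the difference:
  H_{11n} − H_{13n} = ln(11n) − ln(13n) + O(1/n) = ln(11/13) + O(1/n).
Hence the limit is ln(11/13).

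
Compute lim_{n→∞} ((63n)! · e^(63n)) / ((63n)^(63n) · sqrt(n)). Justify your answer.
lim = sqrt(2π·63)

Stirling: (63n)! ~ sqrt(2π·63n) · (63n/e)^(63n). Hence
  (63n)! · e^(63n) / (63n)^(63n) ~ sqrt(2π·63n).
Dividing by sqrt(n): sqrt(2π·63n) / sqrt(n) = sqrt(2π·63) · n^((1−1)/2), so the limit is sqrt(2π·63).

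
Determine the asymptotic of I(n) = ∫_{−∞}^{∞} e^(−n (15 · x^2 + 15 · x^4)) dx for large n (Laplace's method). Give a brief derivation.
I(n) ~ sqrt(π/(15n))

φ(x) = 15 · x^2 + 15 · x^4 has its unique global minimum at x* = 0 (since φ'(x) = 30x + 60x^3 = 0 only at x = 0 for real x with both coefficients positive, and φ → ∞ as |x| → ∞). At x* = 0, φ(0) = 0 and φ''(0) = 30. Laplace's method then gives
  I(n) ~ sqrt(2π / (n · φ''(0))) · e^(−n φ(0)) = sqrt(2π / (30n)) = sqrt(π/(15n)).
The 15 · x^4 term contributes only at subleading order (an O(1/n) relative correction).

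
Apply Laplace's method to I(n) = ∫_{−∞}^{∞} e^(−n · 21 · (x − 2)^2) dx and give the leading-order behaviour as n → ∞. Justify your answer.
I(n) = sqrt(π/(21n))

Here φ(x) = 21 · (x − 2)^2 has its unique minimum at x* = 2 with φ(x*) = 0 and φ''(x*) = 42. Laplace's method gives
  I(n) ~ e^(−n φ(x*)) · sqrt(2π / (n · φ''(x*))) = sqrt(2π / (42n)) = sqrt(π/(21n)).
This is exact: substituting u = (x − 2)·sqrt(21n) gives I(n) = (1/sqrt(21n)) ∫_{−∞}^{∞} e^(−u^2) du = sqrt(π/(21n)).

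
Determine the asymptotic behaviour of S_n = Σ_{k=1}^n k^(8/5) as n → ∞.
S_n ~ (5/13) · n^(13/5)

Integral comparison: Σ_{k=1}^n k^(8/5) = ∫_0^n x^(8/5) dx + O(n^(8/5)). The integral is n^(1 + 8/5) / (1 + 8/5) = n^((8+5)/5) / ((8+5)/5) = (5/13) · n^(13/5).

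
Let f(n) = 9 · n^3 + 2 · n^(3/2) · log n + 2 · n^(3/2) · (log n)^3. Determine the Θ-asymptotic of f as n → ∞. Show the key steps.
f(n) ∈ Θ(n^3)

Compare the terms by growth order. For large n, n^a · (log n)^b dominates n^a' · (log n)^b' iff a > a', or (a = a' and b > b'). Ranking the 3 terms shows the dominant one is 9 · n^3. Hence f(n) ∈ Θ(n^3).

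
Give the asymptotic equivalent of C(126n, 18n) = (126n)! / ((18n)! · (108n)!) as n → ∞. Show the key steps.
C(126n, 18n) ~ (823543/46656)^(18n) · sqrt(7/(12π·18n))

Write N = 18n. Apply Stirling to each factorial:
  (7N)! ~ sqrt(2π·7N) · (7N/e)^(7N),
  N! ~ sqrt(2π N) · (N/e)^N,
  (6N)! ~ sqrt(2π·6N) · (6N/e)^(6N).
The exponential factors combine to (7N)^(7N) / (N^N · (6N)^(6N)) = 7^(7N)/6^(6N) = (7^7/6^6)^N = (823543/46656)^N.
The square-root prefactors combine to sqrt(2π·7N) / (sqrt(2π N)·sqrt(2π·6N)) = sqrt(7 / (2π·6·N)) = sqrt(7/(12π·18n)).
Substituting N = 18n: C(126n, 18n) ~ (823543/46656)^(18n) · sqrt(7/(12π·18n)).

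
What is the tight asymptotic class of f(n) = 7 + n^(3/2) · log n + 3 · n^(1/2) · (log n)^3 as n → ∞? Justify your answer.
f(n) ∈ Θ(n^(3/2) · log n)

Compare the terms by growth order. For large n, n^a · (log n)^b dominates n^a' · (log n)^b' iff a > a', or (a = a' and b > b'). Ranking the 3 terms shows the dominant one is n^(3/2) · log n. Hence f(n) ∈ Θ(n^(3/2) · log n).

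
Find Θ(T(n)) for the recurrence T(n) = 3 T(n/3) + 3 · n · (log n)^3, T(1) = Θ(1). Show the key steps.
T(n) = Θ(n · (log n)^4)

Here log_3 3 = 1 and f(n) = 3 · n · (log n)^3 = Θ(n^(log_3 3) · (log n)^3). This is the extended Case 2 of the master theorem (f matches the critical exponent up to log factors), giving T(n) = Θ(n^(log_3 3) · (log n)^(3+1)) = Θ(n · (log n)^4).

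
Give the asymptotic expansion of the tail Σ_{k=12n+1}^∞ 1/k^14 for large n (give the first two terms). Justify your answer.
Σ_{k>12n} 1/k^14 = 1/(13 · (12n)^13) − 1/(2 · (12n)^14) + O(1/(12n)^15)

Compare to the integral: ∫_{12n}^∞ x^(−14) dx = [−x^(−13)/13]_{12n}^∞ = 1/((14−1)·(12n)^13). The Euler-Maclaurin correction adds −f(12n)/2 = −1/(2·(12n)^14). Euler-Maclaurin then gives
  Σ_{k>12n} 1/k^14 = ∫_{12n}^∞ dx/x^14 − 1/(2·(12n)^14) + O(1/(12n)^15).
(Equivalently this is ζ(14) − Σ_{k≤12n} 1/k^14.)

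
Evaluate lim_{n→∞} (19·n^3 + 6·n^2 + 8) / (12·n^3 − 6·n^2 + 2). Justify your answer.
lim = 19/12

For large n the leading n^3 terms dominate both numerator and denominator. Dividing top and bottom by n^3, every other term tends to 0, leaving 19/12.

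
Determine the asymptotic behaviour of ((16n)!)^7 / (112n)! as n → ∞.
((16n)!)^7/(112n)! ~ ((2π·16n)^(6/2) / sqrt(7)) · 7^(−7·16n)  →  0

Write N = 16n. Stirling: N! ~ sqrt(2π N)(N/e)^N and (7N)! ~ sqrt(2π·7N)·(7N/e)^(7N).
  (N!)^7/(7N)! ~ (2π N)^(7/2) (N/e)^(7N) / [sqrt(2π·7N) (7N/e)^(7N)]
     = (2π N)^(7/2) / sqrt(2π·7N) · (N/(7N))^(7N)
     = (2π N)^((7−1)/2) / sqrt(7) · 7^(−7N).
Since 7^7 > 1, the factor 7^(−7N) decays exponentially, so the ratio → 0. Substituting N = 16n gives the stated form.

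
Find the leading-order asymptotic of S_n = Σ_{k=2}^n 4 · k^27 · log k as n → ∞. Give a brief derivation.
S_n ~ n^28 log n / 7 − n^28 / 196

By integral comparison, S_n = ∫_1^n 4 · x^27 · log x dx + O(n^27 · log n). For the integral, ∫ x^27 log x dx = n^28 log n / 28 − n^28/784 (integration by parts). Hence S_n ~ n^28 log n / 7 − n^28 / 196.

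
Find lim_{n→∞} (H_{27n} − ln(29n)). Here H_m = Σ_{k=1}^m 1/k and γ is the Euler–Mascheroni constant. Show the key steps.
lim = ln(27/29) + γ

By Euler-Maclaurin, H_m = ln m + γ + O(1/m). So
  H_{27n} − ln(29n) = ln(27n) + γ − ln(29n) + O(1/n)
                       = ln(27/29) + γ + O(1/n).
Hence the limit is ln(27/29) + γ.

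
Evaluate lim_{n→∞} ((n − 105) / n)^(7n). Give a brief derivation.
lim = e^(−735)

Rewrite as (1 − 105/n)^(7n). By the standard limit (1 + x/n)^n → e^x, we have (1 − 105/n)^n → e^(−105), and raising to the 7th power gives e^(−735).
More precisely, ln[(1 − 105/n)^(7n)] = 7n · ln(1 − 105/n) = 7n · (-105/n + O(1/n^2)) = -735 + O(1/n) → -735.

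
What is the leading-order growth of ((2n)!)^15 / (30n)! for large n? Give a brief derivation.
((2n)!)^15/(30n)! ~ ((2π·2n)^(14/2) / sqrt(15)) · 15^(−15·2n)  →  0

Write N = 2n. Stirling: N! ~ sqrt(2π N)(N/e)^N and (15N)! ~ sqrt(2π·15N)·(15N/e)^(15N).
  (N!)^15/(15N)! ~ (2π N)^(15/2) (N/e)^(15N) / [sqrt(2π·15N) (15N/e)^(15N)]
     = (2π N)^(15/2) / sqrt(2π·15N) · (N/(15N))^(15N)
     = (2π N)^((15−1)/2) / sqrt(15) · 15^(−15N).
Since 15^15 > 1, the factor 15^(−15N) decays exponentially, so the ratio → 0. Substituting N = 2n gives the stated form.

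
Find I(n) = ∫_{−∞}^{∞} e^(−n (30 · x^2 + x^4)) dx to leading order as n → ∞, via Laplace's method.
I(n) ~ sqrt(π/(30n))

φ(x) = 30 · x^2 + x^4 has its unique global minimum at x* = 0 (since φ'(x) = 60x + 4x^3 = 0 only at x = 0 for real x with both coefficients positive, and φ → ∞ as |x| → ∞). At x* = 0, φ(0) = 0 and φ''(0) = 60. Laplace's method then gives
  I(n) ~ sqrt(2π / (n · φ''(0))) · e^(−n φ(0)) = sqrt(2π / (60n)) = sqrt(π/(30n)).
The x^4 term contributes only at subleading order (an O(1/n) relative correction).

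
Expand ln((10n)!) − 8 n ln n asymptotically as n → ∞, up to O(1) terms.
ln((10n)!) − 8 n ln n = 2 n ln n + 10(ln 10 − 1) n + (1/2) ln(2π·10n) + O(1/n)

Stirling: ln((10n)!) = 10n ln(10n) − 10n + (1/2) ln(2π·10n) + O(1/n).
Expand 10n ln(10n) = 10n (ln n + ln 10) = 10n ln n + 10n ln 10.
Subtract 8n ln n: leading term is (10 − 8) n ln n = 2 n ln n. The next term is 10n ln 10 − 10n = 10(ln 10 − 1) n. Then the (1/2) ln(2π·10n) correction.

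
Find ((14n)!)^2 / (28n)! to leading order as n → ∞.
((14n)!)^2/(28n)! ~ ((2π·14n)^(1/2) / sqrt(2)) · 2^(−2·14n)  →  0

Write N = 14n. Stirling: N! ~ sqrt(2π N)(N/e)^N and (2N)! ~ sqrt(2π·2N)·(2N/e)^(2N).
  (N!)^2/(2N)! ~ (2π N)^(2/2) (N/e)^(2N) / [sqrt(2π·2N) (2N/e)^(2N)]
     = (2π N)^(2/2) / sqrt(2π·2N) · (N/(2N))^(2N)
     = (2π N)^((2−1)/2) / sqrt(2) · 2^(−2N).
Since 2^2 > 1, the factor 2^(−2N) decays exponentially, so the ratio → 0. Substituting N = 14n gives the stated form.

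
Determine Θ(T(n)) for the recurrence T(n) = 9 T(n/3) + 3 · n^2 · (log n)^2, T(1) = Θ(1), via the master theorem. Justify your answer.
T(n) = Θ(n^2 · (log n)^3)

Here log_3 9 = 2 and f(n) = 3 · n^2 · (log n)^2 = Θ(n^(log_3 9) · (log n)^2). This is the extended Case 2 of the master theorem (f matches the critical exponent up to log factors), giving T(n) = Θ(n^(log_3 9) · (log n)^(2+1)) = Θ(n^2 · (log n)^3).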